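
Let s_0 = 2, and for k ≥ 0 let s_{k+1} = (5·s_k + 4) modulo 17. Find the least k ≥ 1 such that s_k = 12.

7

s_0 = 2,  s_1 = 14,  s_2 = 6,  s_3 = 0,  s_4 = 4,  s_5 = 7,  s_6 = 5,  s_7 = 12,  s_8 = 13,  s_9 = 1,  s_{10} = 9,  s_{11} = 15,  s_{12} = 11,  s_{13} = 8,  s_{14} = 10,  s_{15} = 3,  s_{16} = 2.
Since s_{16} = s_0 = 2, the sequence is periodic with period 16.
The value 12 first appears (with k ≥ 1) at s_7.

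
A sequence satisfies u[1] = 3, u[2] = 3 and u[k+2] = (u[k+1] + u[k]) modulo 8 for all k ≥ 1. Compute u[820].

1

Computing terms: u[1] = 3; u[2] = 3; u[3] = 6; u[4] = 1; u[5] = 7; u[6] = 0; u[7] = 7; u[8] = 7; u[9] = 6; u[10] = 5; u[11] = 3; u[12] = 0; u[13] = 3; u[14] = 3.
The sequence repeats with period 12.
(820 - 1) mod 12 = 3, so u[820] = u[4] = 1.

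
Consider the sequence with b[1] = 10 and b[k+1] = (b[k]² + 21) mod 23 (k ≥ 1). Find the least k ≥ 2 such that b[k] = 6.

2

b[1] = 10,  b[2] = 6,  b[3] = 11,  b[4] = 4,  b[5] = 14,  b[6] = 10.
The sequence repeats with period 5.
The value 6 first appears (with k ≥ 2) at b[2].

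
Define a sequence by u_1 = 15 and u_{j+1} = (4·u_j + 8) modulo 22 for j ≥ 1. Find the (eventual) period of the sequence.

5

Computing terms: u_1 = 15,  u_2 = 2,  u_3 = 16,  u_4 = 6,  u_5 = 10,  u_6 = 4,  u_7 = 2.
Since u_7 = u_2 = 2, the sequence is eventually periodic: after a pre-period of length 1 it cycles with period 5.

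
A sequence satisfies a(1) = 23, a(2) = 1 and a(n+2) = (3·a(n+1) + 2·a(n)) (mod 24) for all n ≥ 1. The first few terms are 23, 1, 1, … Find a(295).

a(1) = 23,  a(2) = 1,  a(3) = 1,  a(4) = 5,  a(5) = 17,  a(6) = 13,  a(7) = 1,  a(8) = 5.
Since (a(7), a(8)) = (a(3), a(4)) = (1, 5) (two consecutive terms determine the rest), the sequence is eventually periodic: after a pre-period of length 2 it cycles with period 4.
For n ≥ 3, a(n) depends only on (n - 3) mod 4. (295 - 3) mod 4 = 0, so a(295) = a(3) = 1.

1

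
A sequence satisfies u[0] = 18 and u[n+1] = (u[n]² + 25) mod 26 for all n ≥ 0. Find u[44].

16

Listing terms: u[0] = 18; u[1] = 11; u[2] = 16; u[3] = 21; u[4] = 24; u[5] = 3; u[6] = 8; u[7] = 11.
Since u[7] = u[1] = 11, the sequence is eventually periodic: after a pre-period of length 1 it cycles with period 6.
For n ≥ 1, u[n] depends only on (n - 1) mod 6. (44 - 1) mod 6 = 1, so u[44] = u[2] = 16.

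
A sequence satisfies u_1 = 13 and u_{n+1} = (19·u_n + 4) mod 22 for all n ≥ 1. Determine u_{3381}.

u_1 = 13, u_2 = 9, u_3 = 21, u_4 = 7, u_5 = 5, u_6 = 11, u_7 = 15, u_8 = 3, u_9 = 17, u_{10} = 19, u_{11} = 13.
Since u_{11} = u_1 = 13, the sequence is periodic with period 10.
(3381 - 1) mod 10 = 0, so u_{3381} = u_1 = 13.

13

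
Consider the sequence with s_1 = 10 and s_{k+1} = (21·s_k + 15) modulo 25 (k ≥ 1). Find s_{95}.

20

s_1 = 10, s_2 = 0, s_3 = 15, s_4 = 5, s_5 = 20, s_6 = 10.
Since s_6 = s_1 = 10, the sequence is periodic with period 5.
So s_{95} = s_{1 + ((95-1) mod 5)} = s_5 = 20.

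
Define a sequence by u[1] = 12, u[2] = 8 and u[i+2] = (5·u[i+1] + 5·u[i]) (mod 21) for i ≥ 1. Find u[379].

15

u[1] = 12; u[2] = 8; u[3] = 16; u[4] = 15; u[5] = 8; u[6] = 10; u[7] = 6; u[8] = 17; u[9] = 10; u[10] = 9; u[11] = 11; u[12] = 16; u[13] = 9; u[14] = 20; u[15] = 19; u[16] = 6; u[17] = 20; u[18] = 4; u[19] = 15; u[20] = 11; u[21] = 4; u[22] = 12; u[23] = 17; u[24] = 19; u[25] = 12; u[26] = 8.
Since (u[25], u[26]) = (u[1], u[2]) = (12, 8) (two consecutive terms determine the rest), the sequence is periodic with period 24.
So u[379] = u[1 + ((379-1) mod 24)] = u[19] = 15.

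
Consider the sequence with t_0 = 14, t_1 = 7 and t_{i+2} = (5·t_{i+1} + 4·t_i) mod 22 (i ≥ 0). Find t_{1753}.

Computing terms: t_0 = 14,  t_1 = 7,  t_2 = 3,  t_3 = 21,  t_4 = 7,  t_5 = 9,  t_6 = 7,  t_7 = 5,  t_8 = 9,  t_9 = 21,  t_{10} = 9,  t_{11} = 19,  t_{12} = 21,  t_{13} = 5,  t_{14} = 21,  t_{15} = 15,  t_{16} = 5,  t_{17} = 19,  t_{18} = 5,  t_{19} = 13,  t_{20} = 19,  t_{21} = 15,  t_{22} = 19,  t_{23} = 1,  t_{24} = 15,  t_{25} = 13,  t_{26} = 15,  t_{27} = 17,  t_{28} = 13,  t_{29} = 1,  t_{30} = 13,  t_{31} = 3,  t_{32} = 1,  t_{33} = 17,  t_{34} = 1,  t_{35} = 7,  t_{36} = 17,  t_{37} = 3,  t_{38} = 17,  t_{39} = 9,  t_{40} = 3,  t_{41} = 7,  t_{42} = 3.
Since (t_{41}, t_{42}) = (t_1, t_2) = (7, 3) (two consecutive terms determine the rest), the sequence is eventually periodic: after a pre-period of length 1 it cycles with period 40.
For i ≥ 1, t_i depends only on (i - 1) mod 40. (1753 - 1) mod 40 = 32, so t_{1753} = t_{33} = 17.

17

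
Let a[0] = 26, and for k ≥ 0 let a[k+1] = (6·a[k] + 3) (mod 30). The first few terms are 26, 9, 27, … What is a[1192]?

27

a[0] = 26; a[1] = 9; a[2] = 27; a[3] = 15; a[4] = 3; a[5] = 21; a[6] = 9.
Since a[6] = a[1] = 9, the sequence is eventually periodic: after a pre-period of length 1 it cycles with period 5.
For k ≥ 1, a[k] depends only on (k - 1) mod 5. (1192 - 1) mod 5 = 1, so a[1192] = a[2] = 27.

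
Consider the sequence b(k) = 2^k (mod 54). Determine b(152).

40

We have b(1) = 2, b(2) = 4, b(3) = 8, b(4) = 16, b(5) = 32, b(6) = 10, b(7) = 20, b(8) = 40, b(9) = 26, b(10) = 52, b(11) = 50, b(12) = 46, b(13) = 38, b(14) = 22, b(15) = 44, b(16) = 34, b(17) = 14, b(18) = 28, b(19) = 2.
Since b(19) = b(1) = 2, the sequence is periodic with period 18.
(152 - 1) mod 18 = 7, so b(152) = b(8) = 40.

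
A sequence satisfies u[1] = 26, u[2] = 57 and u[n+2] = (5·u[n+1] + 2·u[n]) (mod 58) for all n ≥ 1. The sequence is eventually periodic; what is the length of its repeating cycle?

28

Computing terms: u[1] = 26,  u[2] = 57,  u[3] = 47,  u[4] = 1,  u[5] = 41,  u[6] = 33,  u[7] = 15,  u[8] = 25,  u[9] = 39,  u[10] = 13,  u[11] = 27,  u[12] = 45,  u[13] = 47,  u[14] = 35,  u[15] = 37,  u[16] = 23,  u[17] = 15,  u[18] = 5,  u[19] = 55,  u[20] = 53,  u[21] = 27,  u[22] = 9,  u[23] = 41,  u[24] = 49,  u[25] = 37,  u[26] = 51,  u[27] = 39,  u[28] = 7,  u[29] = 55,  u[30] = 57,  u[31] = 47.
Since (u[30], u[31]) = (u[2], u[3]) = (57, 47) (two consecutive terms determine the rest), the sequence is eventually periodic: after a pre-period of length 1 it cycles with period 28.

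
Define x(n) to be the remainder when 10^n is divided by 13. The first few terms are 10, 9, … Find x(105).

x(1) = 10,  x(2) = 9,  x(3) = 12,  x(4) = 3,  x(5) = 4,  x(6) = 1,  x(7) = 10.
Since x(7) = x(1) = 10, the sequence is periodic with period 6.
(105 - 1) mod 6 = 2, so x(105) = x(3) = 12.

12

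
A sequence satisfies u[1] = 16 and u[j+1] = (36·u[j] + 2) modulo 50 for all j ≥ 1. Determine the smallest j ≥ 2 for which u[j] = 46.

We have u[1] = 16; u[2] = 28; u[3] = 10; u[4] = 12; u[5] = 34; u[6] = 26; u[7] = 38; u[8] = 20; u[9] = 22; u[10] = 44; u[11] = 36; u[12] = 48; u[13] = 30; u[14] = 32; u[15] = 4; u[16] = 46; u[17] = 8; u[18] = 40; u[19] = 42; u[20] = 14; u[21] = 6; u[22] = 18; u[23] = 0; u[24] = 2; u[25] = 24; u[26] = 16.
The sequence repeats with period 25.
The value 46 first appears (with j ≥ 2) at u[16].

16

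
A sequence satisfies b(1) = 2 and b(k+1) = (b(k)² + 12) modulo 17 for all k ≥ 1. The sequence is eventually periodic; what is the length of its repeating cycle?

We have b(1) = 2; b(2) = 16; b(3) = 13; b(4) = 11; b(5) = 14; b(6) = 4; b(7) = 11.
Since b(7) = b(4) = 11, the sequence is eventually periodic: after a pre-period of length 3 it cycles with period 3.

3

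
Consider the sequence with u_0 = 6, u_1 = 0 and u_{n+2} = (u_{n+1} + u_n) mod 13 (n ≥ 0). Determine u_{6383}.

7

We have u_0 = 6; u_1 = 0; u_2 = 6; u_3 = 6; u_4 = 12; u_5 = 5; u_6 = 4; u_7 = 9; u_8 = 0; u_9 = 9; u_{10} = 9; u_{11} = 5; u_{12} = 1; u_{13} = 6; u_{14} = 7; u_{15} = 0; u_{16} = 7; u_{17} = 7; u_{18} = 1; u_{19} = 8; u_{20} = 9; u_{21} = 4; u_{22} = 0; u_{23} = 4; u_{24} = 4; u_{25} = 8; u_{26} = 12; u_{27} = 7; u_{28} = 6; u_{29} = 0.
The sequence repeats with period 28.
So u_{6383} = u_{0 + ((6383-0) mod 28)} = u_{27} = 7.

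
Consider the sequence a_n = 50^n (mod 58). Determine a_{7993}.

40

We have a_0 = 1,  a_1 = 50,  a_2 = 6,  a_3 = 10,  a_4 = 36,  a_5 = 2,  a_6 = 42,  a_7 = 12,  a_8 = 20,  a_9 = 14,  a_{10} = 4,  a_{11} = 26,  a_{12} = 24,  a_{13} = 40,  a_{14} = 28,  a_{15} = 8,  a_{16} = 52,  a_{17} = 48,  a_{18} = 22,  a_{19} = 56,  a_{20} = 16,  a_{21} = 46,  a_{22} = 38,  a_{23} = 44,  a_{24} = 54,  a_{25} = 32,  a_{26} = 34,  a_{27} = 18,  a_{28} = 30,  a_{29} = 50.
Since a_{29} = a_1 = 50, the sequence is eventually periodic: after a pre-period of length 1 it cycles with period 28.
For n ≥ 1, a_n depends only on (n - 1) mod 28. (7993 - 1) mod 28 = 12, so a_{7993} = a_{13} = 40.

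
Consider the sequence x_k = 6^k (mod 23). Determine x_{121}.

1

x_0 = 1, x_1 = 6, x_2 = 13, x_3 = 9, x_4 = 8, x_5 = 2, x_6 = 12, x_7 = 3, x_8 = 18, x_9 = 16, x_{10} = 4, x_{11} = 1.
The sequence repeats with period 11.
(121 - 0) mod 11 = 0, so x_{121} = x_0 = 1.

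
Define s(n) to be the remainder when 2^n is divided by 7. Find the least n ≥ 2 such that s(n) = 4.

2

We have s(1) = 2, s(2) = 4, s(3) = 1, s(4) = 2.
Since s(4) = s(1) = 2, the sequence is periodic with period 3.
The value 4 first appears (with n ≥ 2) at s(2).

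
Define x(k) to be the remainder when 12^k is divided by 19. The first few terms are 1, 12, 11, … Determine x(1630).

We have x(0) = 1; x(1) = 12; x(2) = 11; x(3) = 18; x(4) = 7; x(5) = 8; x(6) = 1.
Since x(6) = x(0) = 1, the sequence is periodic with period 6.
So x(1630) = x(0 + ((1630-0) mod 6)) = x(4) = 7.

7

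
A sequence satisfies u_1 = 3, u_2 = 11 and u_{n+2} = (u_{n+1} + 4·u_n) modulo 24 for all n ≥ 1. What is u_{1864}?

11

Listing terms: u_1 = 3,  u_2 = 11,  u_3 = 23,  u_4 = 19,  u_5 = 15,  u_6 = 19,  u_7 = 7,  u_8 = 11,  u_9 = 15,  u_{10} = 11,  u_{11} = 23.
Since (u_{10}, u_{11}) = (u_2, u_3) = (11, 23) (two consecutive terms determine the rest), the sequence is eventually periodic: after a pre-period of length 1 it cycles with period 8.
For n ≥ 2, u_n depends only on (n - 2) mod 8. (1864 - 2) mod 8 = 6, so u_{1864} = u_8 = 11.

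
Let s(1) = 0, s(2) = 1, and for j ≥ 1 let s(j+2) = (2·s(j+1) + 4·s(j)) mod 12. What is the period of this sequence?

8

s(1) = 0, s(2) = 1, s(3) = 2, s(4) = 8, s(5) = 0, s(6) = 8, s(7) = 4, s(8) = 4, s(9) = 0, s(10) = 4, s(11) = 8, s(12) = 8, s(13) = 0.
Since (s(12), s(13)) = (s(4), s(5)) = (8, 0) (two consecutive terms determine the rest), the sequence is eventually periodic: after a pre-period of length 3 it cycles with period 8.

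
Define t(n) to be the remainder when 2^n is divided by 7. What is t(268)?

2

Listing terms: t(1) = 2,  t(2) = 4,  t(3) = 1,  t(4) = 2.
Since t(4) = t(1) = 2, the sequence is periodic with period 3.
(268 - 1) mod 3 = 0, so t(268) = t(1) = 2.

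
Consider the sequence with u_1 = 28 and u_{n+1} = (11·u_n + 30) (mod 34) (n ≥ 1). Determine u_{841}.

Computing terms: u_1 = 28, u_2 = 32, u_3 = 8, u_4 = 16, u_5 = 2, u_6 = 18, u_7 = 24, u_8 = 22, u_9 = 0, u_{10} = 30, u_{11} = 20, u_{12} = 12, u_{13} = 26, u_{14} = 10, u_{15} = 4, u_{16} = 6, u_{17} = 28.
The sequence repeats with period 16.
(841 - 1) mod 16 = 8, so u_{841} = u_9 = 0.

0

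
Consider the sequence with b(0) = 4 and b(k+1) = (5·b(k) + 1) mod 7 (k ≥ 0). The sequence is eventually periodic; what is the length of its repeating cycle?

Computing terms: b(0) = 4, b(1) = 0, b(2) = 1, b(3) = 6, b(4) = 3, b(5) = 2, b(6) = 4.
Since b(6) = b(0) = 4, the sequence is periodic with period 6.

6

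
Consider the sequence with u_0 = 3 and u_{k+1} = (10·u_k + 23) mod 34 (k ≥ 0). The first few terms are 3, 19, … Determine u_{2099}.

11

We have u_0 = 3, u_1 = 19, u_2 = 9, u_3 = 11, u_4 = 31, u_5 = 27, u_6 = 21, u_7 = 29, u_8 = 7, u_9 = 25, u_{10} = 1, u_{11} = 33, u_{12} = 13, u_{13} = 17, u_{14} = 23, u_{15} = 15, u_{16} = 3.
Since u_{16} = u_0 = 3, the sequence is periodic with period 16.
(2099 - 0) mod 16 = 3, so u_{2099} = u_3 = 11.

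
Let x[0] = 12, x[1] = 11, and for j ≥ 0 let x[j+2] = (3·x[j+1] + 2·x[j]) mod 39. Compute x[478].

x[0] = 12,  x[1] = 11,  x[2] = 18,  x[3] = 37,  x[4] = 30,  x[5] = 8,  x[6] = 6,  x[7] = 34,  x[8] = 36,  x[9] = 20,  x[10] = 15,  x[11] = 7,  x[12] = 12,  x[13] = 11.
Since (x[12], x[13]) = (x[0], x[1]) = (12, 11) (two consecutive terms determine the rest), the sequence is periodic with period 12.
So x[478] = x[0 + ((478-0) mod 12)] = x[10] = 15.

15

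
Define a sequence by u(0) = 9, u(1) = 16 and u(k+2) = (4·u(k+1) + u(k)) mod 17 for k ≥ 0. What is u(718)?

Listing terms: u(0) = 9, u(1) = 16, u(2) = 5, u(3) = 2, u(4) = 13, u(5) = 3, u(6) = 8, u(7) = 1, u(8) = 12, u(9) = 15, u(10) = 4, u(11) = 14, u(12) = 9, u(13) = 16.
Since (u(12), u(13)) = (u(0), u(1)) = (9, 16) (two consecutive terms determine the rest), the sequence is periodic with period 12.
So u(718) = u(0 + ((718-0) mod 12)) = u(10) = 4.

4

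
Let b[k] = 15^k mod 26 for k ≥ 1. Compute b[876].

1

Listing terms: b[1] = 15; b[2] = 17; b[3] = 21; b[4] = 3; b[5] = 19; b[6] = 25; b[7] = 11; b[8] = 9; b[9] = 5; b[10] = 23; b[11] = 7; b[12] = 1; b[13] = 15.
The sequence repeats with period 12.
So b[876] = b[1 + ((876-1) mod 12)] = b[12] = 1.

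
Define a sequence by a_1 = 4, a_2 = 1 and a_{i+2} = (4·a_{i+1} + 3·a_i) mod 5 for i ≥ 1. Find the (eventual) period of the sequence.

24

Computing terms: a_1 = 4; a_2 = 1; a_3 = 1; a_4 = 2; a_5 = 1; a_6 = 0; a_7 = 3; a_8 = 2; a_9 = 2; a_{10} = 4; a_{11} = 2; a_{12} = 0; a_{13} = 1; a_{14} = 4; a_{15} = 4; a_{16} = 3; a_{17} = 4; a_{18} = 0; a_{19} = 2; a_{20} = 3; a_{21} = 3; a_{22} = 1; a_{23} = 3; a_{24} = 0; a_{25} = 4; a_{26} = 1.
Since (a_{25}, a_{26}) = (a_1, a_2) = (4, 1) (two consecutive terms determine the rest), the sequence is periodic with period 24.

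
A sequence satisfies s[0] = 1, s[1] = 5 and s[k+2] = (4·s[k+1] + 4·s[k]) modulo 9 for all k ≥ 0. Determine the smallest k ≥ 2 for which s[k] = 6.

Listing terms: s[0] = 1; s[1] = 5; s[2] = 6; s[3] = 8; s[4] = 2; s[5] = 4; s[6] = 6; s[7] = 4; s[8] = 4; s[9] = 5; s[10] = 0; s[11] = 2; s[12] = 8; s[13] = 4; s[14] = 3; s[15] = 1; s[16] = 7; s[17] = 5; s[18] = 3; s[19] = 5; s[20] = 5; s[21] = 4; s[22] = 0; s[23] = 7; s[24] = 1; s[25] = 5.
Since (s[24], s[25]) = (s[0], s[1]) = (1, 5) (two consecutive terms determine the rest), the sequence is periodic with period 24.
The value 6 first appears (with k ≥ 2) at s[2].

2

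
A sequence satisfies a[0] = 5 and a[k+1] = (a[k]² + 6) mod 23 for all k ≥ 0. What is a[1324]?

9

Listing terms: a[0] = 5,  a[1] = 8,  a[2] = 1,  a[3] = 7,  a[4] = 9,  a[5] = 18,  a[6] = 8.
Since a[6] = a[1] = 8, the sequence is eventually periodic: after a pre-period of length 1 it cycles with period 5.
For k ≥ 1, a[k] depends only on (k - 1) mod 5. (1324 - 1) mod 5 = 3, so a[1324] = a[4] = 9.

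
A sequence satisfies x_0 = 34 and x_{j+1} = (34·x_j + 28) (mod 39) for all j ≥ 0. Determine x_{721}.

We have x_0 = 34,  x_1 = 14,  x_2 = 36,  x_3 = 4,  x_4 = 8,  x_5 = 27,  x_6 = 10,  x_7 = 17,  x_8 = 21,  x_9 = 1,  x_{10} = 23,  x_{11} = 30,  x_{12} = 34.
The sequence repeats with period 12.
So x_{721} = x_{0 + ((721-0) mod 12)} = x_1 = 14.

14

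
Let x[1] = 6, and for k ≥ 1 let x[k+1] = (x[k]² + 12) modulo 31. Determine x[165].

12

Computing terms: x[1] = 6, x[2] = 17, x[3] = 22, x[4] = 0, x[5] = 12, x[6] = 1, x[7] = 13, x[8] = 26, x[9] = 6.
Since x[9] = x[1] = 6, the sequence is periodic with period 8.
(165 - 1) mod 8 = 4, so x[165] = x[5] = 12.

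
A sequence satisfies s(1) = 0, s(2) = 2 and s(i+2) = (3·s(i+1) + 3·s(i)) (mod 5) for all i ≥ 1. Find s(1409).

We have s(1) = 0,  s(2) = 2,  s(3) = 1,  s(4) = 4,  s(5) = 0,  s(6) = 2.
The sequence repeats with period 4.
(1409 - 1) mod 4 = 0, so s(1409) = s(1) = 0.

0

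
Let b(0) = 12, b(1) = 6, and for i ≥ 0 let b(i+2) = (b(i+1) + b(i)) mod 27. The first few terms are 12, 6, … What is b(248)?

Computing terms: b(0) = 12, b(1) = 6, b(2) = 18, b(3) = 24, b(4) = 15, b(5) = 12, b(6) = 0, b(7) = 12, b(8) = 12, b(9) = 24, b(10) = 9, b(11) = 6, b(12) = 15, b(13) = 21, b(14) = 9, b(15) = 3, b(16) = 12, b(17) = 15, b(18) = 0, b(19) = 15, b(20) = 15, b(21) = 3, b(22) = 18, b(23) = 21, b(24) = 12, b(25) = 6.
Since (b(24), b(25)) = (b(0), b(1)) = (12, 6) (two consecutive terms determine the rest), the sequence is periodic with period 24.
So b(248) = b(0 + ((248-0) mod 24)) = b(8) = 12.

12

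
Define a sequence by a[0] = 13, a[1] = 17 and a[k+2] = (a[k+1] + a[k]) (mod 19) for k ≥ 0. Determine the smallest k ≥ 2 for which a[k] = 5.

11

Computing terms: a[0] = 13; a[1] = 17; a[2] = 11; a[3] = 9; a[4] = 1; a[5] = 10; a[6] = 11; a[7] = 2; a[8] = 13; a[9] = 15; a[10] = 9; a[11] = 5; a[12] = 14; a[13] = 0; a[14] = 14; a[15] = 14; a[16] = 9; a[17] = 4; a[18] = 13; a[19] = 17.
The sequence repeats with period 18.
The value 5 first appears (with k ≥ 2) at a[11].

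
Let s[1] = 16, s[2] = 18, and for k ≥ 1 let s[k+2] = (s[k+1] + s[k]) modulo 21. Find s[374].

12

Listing terms: s[1] = 16; s[2] = 18; s[3] = 13; s[4] = 10; s[5] = 2; s[6] = 12; s[7] = 14; s[8] = 5; s[9] = 19; s[10] = 3; s[11] = 1; s[12] = 4; s[13] = 5; s[14] = 9; s[15] = 14; s[16] = 2; s[17] = 16; s[18] = 18.
Since (s[17], s[18]) = (s[1], s[2]) = (16, 18) (two consecutive terms determine the rest), the sequence is periodic with period 16.
So s[374] = s[1 + ((374-1) mod 16)] = s[6] = 12.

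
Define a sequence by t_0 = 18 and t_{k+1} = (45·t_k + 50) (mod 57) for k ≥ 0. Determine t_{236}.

47

We have t_0 = 18; t_1 = 5; t_2 = 47; t_3 = 56; t_4 = 5.
Since t_4 = t_1 = 5, the sequence is eventually periodic: after a pre-period of length 1 it cycles with period 3.
For k ≥ 1, t_k depends only on (k - 1) mod 3. (236 - 1) mod 3 = 1, so t_{236} = t_2 = 47.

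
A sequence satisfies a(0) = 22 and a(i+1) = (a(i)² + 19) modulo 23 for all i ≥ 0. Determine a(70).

Listing terms: a(0) = 22; a(1) = 20; a(2) = 5; a(3) = 21; a(4) = 0; a(5) = 19; a(6) = 12; a(7) = 2; a(8) = 0.
Since a(8) = a(4) = 0, the sequence is eventually periodic: after a pre-period of length 4 it cycles with period 4.
For i ≥ 4, a(i) depends only on (i - 4) mod 4. (70 - 4) mod 4 = 2, so a(70) = a(6) = 12.

12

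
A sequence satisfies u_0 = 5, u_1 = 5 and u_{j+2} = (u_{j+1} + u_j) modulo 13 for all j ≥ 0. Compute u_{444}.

10

Computing terms: u_0 = 5; u_1 = 5; u_2 = 10; u_3 = 2; u_4 = 12; u_5 = 1; u_6 = 0; u_7 = 1; u_8 = 1; u_9 = 2; u_{10} = 3; u_{11} = 5; u_{12} = 8; u_{13} = 0; u_{14} = 8; u_{15} = 8; u_{16} = 3; u_{17} = 11; u_{18} = 1; u_{19} = 12; u_{20} = 0; u_{21} = 12; u_{22} = 12; u_{23} = 11; u_{24} = 10; u_{25} = 8; u_{26} = 5; u_{27} = 0; u_{28} = 5; u_{29} = 5.
Since (u_{28}, u_{29}) = (u_0, u_1) = (5, 5) (two consecutive terms determine the rest), the sequence is periodic with period 28.
So u_{444} = u_{0 + ((444-0) mod 28)} = u_{24} = 10.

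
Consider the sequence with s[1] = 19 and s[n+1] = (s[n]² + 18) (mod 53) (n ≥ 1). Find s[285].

Listing terms: s[1] = 19,  s[2] = 8,  s[3] = 29,  s[4] = 11,  s[5] = 33,  s[6] = 47,  s[7] = 1,  s[8] = 19.
The sequence repeats with period 7.
So s[285] = s[1 + ((285-1) mod 7)] = s[5] = 33.

33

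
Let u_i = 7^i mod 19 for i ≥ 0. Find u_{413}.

We have u_0 = 1; u_1 = 7; u_2 = 11; u_3 = 1.
Since u_3 = u_0 = 1, the sequence is periodic with period 3.
(413 - 0) mod 3 = 2, so u_{413} = u_2 = 11.

11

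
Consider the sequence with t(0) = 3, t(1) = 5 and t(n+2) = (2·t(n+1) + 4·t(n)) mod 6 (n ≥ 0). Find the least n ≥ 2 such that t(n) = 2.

We have t(0) = 3, t(1) = 5, t(2) = 4, t(3) = 4, t(4) = 0, t(5) = 4, t(6) = 2, t(7) = 2, t(8) = 0, t(9) = 2, t(10) = 4, t(11) = 4.
Since (t(10), t(11)) = (t(2), t(3)) = (4, 4) (two consecutive terms determine the rest), the sequence is eventually periodic: after a pre-period of length 2 it cycles with period 8.
The value 2 first appears (with n ≥ 2) at t(6).

6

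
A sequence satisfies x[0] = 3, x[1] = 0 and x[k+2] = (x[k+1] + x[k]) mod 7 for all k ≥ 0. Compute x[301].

5

We have x[0] = 3,  x[1] = 0,  x[2] = 3,  x[3] = 3,  x[4] = 6,  x[5] = 2,  x[6] = 1,  x[7] = 3,  x[8] = 4,  x[9] = 0,  x[10] = 4,  x[11] = 4,  x[12] = 1,  x[13] = 5,  x[14] = 6,  x[15] = 4,  x[16] = 3,  x[17] = 0.
The sequence repeats with period 16.
(301 - 0) mod 16 = 13, so x[301] = x[13] = 5.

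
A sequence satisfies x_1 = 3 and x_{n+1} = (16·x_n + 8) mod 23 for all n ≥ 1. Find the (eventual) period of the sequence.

11

Listing terms: x_1 = 3; x_2 = 10; x_3 = 7; x_4 = 5; x_5 = 19; x_6 = 13; x_7 = 9; x_8 = 14; x_9 = 2; x_{10} = 17; x_{11} = 4; x_{12} = 3.
The sequence repeats with period 11.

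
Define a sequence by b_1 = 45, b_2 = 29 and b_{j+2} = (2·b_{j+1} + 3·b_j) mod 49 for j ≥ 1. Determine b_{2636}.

22

b_1 = 45, b_2 = 29, b_3 = 46, b_4 = 32, b_5 = 6, b_6 = 10, b_7 = 38, b_8 = 8, b_9 = 32, b_{10} = 39, b_{11} = 27, b_{12} = 24, b_{13} = 31, b_{14} = 36, b_{15} = 18, b_{16} = 46, b_{17} = 48, b_{18} = 38, b_{19} = 24, b_{20} = 15, b_{21} = 4, b_{22} = 4, b_{23} = 20, b_{24} = 3, b_{25} = 17, b_{26} = 43, b_{27} = 39, b_{28} = 11, b_{29} = 41, b_{30} = 17, b_{31} = 10, b_{32} = 22, b_{33} = 25, b_{34} = 18, b_{35} = 13, b_{36} = 31, b_{37} = 3, b_{38} = 1, b_{39} = 11, b_{40} = 25, b_{41} = 34, b_{42} = 45, b_{43} = 45, b_{44} = 29.
Since (b_{43}, b_{44}) = (b_1, b_2) = (45, 29) (two consecutive terms determine the rest), the sequence is periodic with period 42.
(2636 - 1) mod 42 = 31, so b_{2636} = b_{32} = 22.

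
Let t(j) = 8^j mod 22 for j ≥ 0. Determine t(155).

10

We have t(0) = 1; t(1) = 8; t(2) = 20; t(3) = 6; t(4) = 4; t(5) = 10; t(6) = 14; t(7) = 2; t(8) = 16; t(9) = 18; t(10) = 12; t(11) = 8.
Since t(11) = t(1) = 8, the sequence is eventually periodic: after a pre-period of length 1 it cycles with period 10.
For j ≥ 1, t(j) depends only on (j - 1) mod 10. (155 - 1) mod 10 = 4, so t(155) = t(5) = 10.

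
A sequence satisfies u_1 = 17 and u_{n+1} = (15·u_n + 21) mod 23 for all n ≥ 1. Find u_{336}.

13

We have u_1 = 17, u_2 = 0, u_3 = 21, u_4 = 14, u_5 = 1, u_6 = 13, u_7 = 9, u_8 = 18, u_9 = 15, u_{10} = 16, u_{11} = 8, u_{12} = 3, u_{13} = 20, u_{14} = 22, u_{15} = 6, u_{16} = 19, u_{17} = 7, u_{18} = 11, u_{19} = 2, u_{20} = 5, u_{21} = 4, u_{22} = 12, u_{23} = 17.
Since u_{23} = u_1 = 17, the sequence is periodic with period 22.
So u_{336} = u_{1 + ((336-1) mod 22)} = u_6 = 13.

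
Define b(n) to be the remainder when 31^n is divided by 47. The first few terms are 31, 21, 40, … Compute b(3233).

30

Computing terms: b(1) = 31; b(2) = 21; b(3) = 40; b(4) = 18; b(5) = 41; b(6) = 2; b(7) = 15; b(8) = 42; b(9) = 33; b(10) = 36; b(11) = 35; b(12) = 4; b(13) = 30; b(14) = 37; b(15) = 19; b(16) = 25; b(17) = 23; b(18) = 8; b(19) = 13; b(20) = 27; b(21) = 38; b(22) = 3; b(23) = 46; b(24) = 16; b(25) = 26; b(26) = 7; b(27) = 29; b(28) = 6; b(29) = 45; b(30) = 32; b(31) = 5; b(32) = 14; b(33) = 11; b(34) = 12; b(35) = 43; b(36) = 17; b(37) = 10; b(38) = 28; b(39) = 22; b(40) = 24; b(41) = 39; b(42) = 34; b(43) = 20; b(44) = 9; b(45) = 44; b(46) = 1; b(47) = 31.
Since b(47) = b(1) = 31, the sequence is periodic with period 46.
(3233 - 1) mod 46 = 12, so b(3233) = b(13) = 30.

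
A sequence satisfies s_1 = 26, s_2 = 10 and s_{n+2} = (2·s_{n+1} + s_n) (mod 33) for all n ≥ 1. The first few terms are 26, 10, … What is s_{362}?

10

Listing terms: s_1 = 26; s_2 = 10; s_3 = 13; s_4 = 3; s_5 = 19; s_6 = 8; s_7 = 2; s_8 = 12; s_9 = 26; s_{10} = 31; s_{11} = 22; s_{12} = 9; s_{13} = 7; s_{14} = 23; s_{15} = 20; s_{16} = 30; s_{17} = 14; s_{18} = 25; s_{19} = 31; s_{20} = 21; s_{21} = 7; s_{22} = 2; s_{23} = 11; s_{24} = 24; s_{25} = 26; s_{26} = 10.
The sequence repeats with period 24.
So s_{362} = s_{1 + ((362-1) mod 24)} = s_2 = 10.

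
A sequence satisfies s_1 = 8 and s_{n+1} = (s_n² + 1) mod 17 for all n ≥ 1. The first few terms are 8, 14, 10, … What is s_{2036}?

Listing terms: s_1 = 8, s_2 = 14, s_3 = 10, s_4 = 16, s_5 = 2, s_6 = 5, s_7 = 9, s_8 = 14.
Since s_8 = s_2 = 14, the sequence is eventually periodic: after a pre-period of length 1 it cycles with period 6.
For n ≥ 2, s_n depends only on (n - 2) mod 6. (2036 - 2) mod 6 = 0, so s_{2036} = s_2 = 14.

14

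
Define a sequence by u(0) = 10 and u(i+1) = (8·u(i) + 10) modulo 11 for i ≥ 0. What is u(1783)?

9

u(0) = 10; u(1) = 2; u(2) = 4; u(3) = 9; u(4) = 5; u(5) = 6; u(6) = 3; u(7) = 1; u(8) = 7; u(9) = 0; u(10) = 10.
The sequence repeats with period 10.
(1783 - 0) mod 10 = 3, so u(1783) = u(3) = 9.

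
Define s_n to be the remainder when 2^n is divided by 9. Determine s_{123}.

We have s_0 = 1; s_1 = 2; s_2 = 4; s_3 = 8; s_4 = 7; s_5 = 5; s_6 = 1.
Since s_6 = s_0 = 1, the sequence is periodic with period 6.
(123 - 0) mod 6 = 3, so s_{123} = s_3 = 8.

8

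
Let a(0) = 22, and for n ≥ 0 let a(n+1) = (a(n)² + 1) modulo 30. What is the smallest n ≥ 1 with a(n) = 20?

a(0) = 22,  a(1) = 5,  a(2) = 26,  a(3) = 17,  a(4) = 20,  a(5) = 11,  a(6) = 2,  a(7) = 5.
Since a(7) = a(1) = 5, the sequence is eventually periodic: after a pre-period of length 1 it cycles with period 6.
The value 20 first appears (with n ≥ 1) at a(4).

4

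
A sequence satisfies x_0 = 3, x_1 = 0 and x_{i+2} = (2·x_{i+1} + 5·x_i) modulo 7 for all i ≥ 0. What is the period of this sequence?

Computing terms: x_0 = 3; x_1 = 0; x_2 = 1; x_3 = 2; x_4 = 2; x_5 = 0; x_6 = 3; x_7 = 6; x_8 = 6; x_9 = 0; x_{10} = 2; x_{11} = 4; x_{12} = 4; x_{13} = 0; x_{14} = 6; x_{15} = 5; x_{16} = 5; x_{17} = 0; x_{18} = 4; x_{19} = 1; x_{20} = 1; x_{21} = 0; x_{22} = 5; x_{23} = 3; x_{24} = 3; x_{25} = 0.
The sequence repeats with period 24.

24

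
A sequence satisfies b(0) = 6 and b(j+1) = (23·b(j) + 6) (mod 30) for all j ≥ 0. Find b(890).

18

We have b(0) = 6; b(1) = 24; b(2) = 18; b(3) = 0; b(4) = 6.
The sequence repeats with period 4.
So b(890) = b(0 + ((890-0) mod 4)) = b(2) = 18.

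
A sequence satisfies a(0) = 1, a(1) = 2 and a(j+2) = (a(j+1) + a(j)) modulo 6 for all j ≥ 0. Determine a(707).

Listing terms: a(0) = 1,  a(1) = 2,  a(2) = 3,  a(3) = 5,  a(4) = 2,  a(5) = 1,  a(6) = 3,  a(7) = 4,  a(8) = 1,  a(9) = 5,  a(10) = 0,  a(11) = 5,  a(12) = 5,  a(13) = 4,  a(14) = 3,  a(15) = 1,  a(16) = 4,  a(17) = 5,  a(18) = 3,  a(19) = 2,  a(20) = 5,  a(21) = 1,  a(22) = 0,  a(23) = 1,  a(24) = 1,  a(25) = 2.
Since (a(24), a(25)) = (a(0), a(1)) = (1, 2) (two consecutive terms determine the rest), the sequence is periodic with period 24.
So a(707) = a(0 + ((707-0) mod 24)) = a(11) = 5.

5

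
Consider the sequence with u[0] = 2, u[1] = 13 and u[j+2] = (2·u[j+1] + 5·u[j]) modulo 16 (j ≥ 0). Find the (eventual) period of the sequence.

Computing terms: u[0] = 2, u[1] = 13, u[2] = 4, u[3] = 9, u[4] = 6, u[5] = 9, u[6] = 0, u[7] = 13, u[8] = 10, u[9] = 5, u[10] = 12, u[11] = 1, u[12] = 14, u[13] = 1, u[14] = 8, u[15] = 5, u[16] = 2, u[17] = 13.
The sequence repeats with period 16.

16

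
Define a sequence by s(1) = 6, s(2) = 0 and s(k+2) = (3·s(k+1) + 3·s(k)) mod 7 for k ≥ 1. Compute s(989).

0

Listing terms: s(1) = 6, s(2) = 0, s(3) = 4, s(4) = 5, s(5) = 6, s(6) = 5, s(7) = 5, s(8) = 2, s(9) = 0, s(10) = 6, s(11) = 4, s(12) = 2, s(13) = 4, s(14) = 4, s(15) = 3, s(16) = 0, s(17) = 2, s(18) = 6, s(19) = 3, s(20) = 6, s(21) = 6, s(22) = 1, s(23) = 0, s(24) = 3, s(25) = 2, s(26) = 1, s(27) = 2, s(28) = 2, s(29) = 5, s(30) = 0, s(31) = 1, s(32) = 3, s(33) = 5, s(34) = 3, s(35) = 3, s(36) = 4, s(37) = 0, s(38) = 5, s(39) = 1, s(40) = 4, s(41) = 1, s(42) = 1, s(43) = 6, s(44) = 0.
The sequence repeats with period 42.
(989 - 1) mod 42 = 22, so s(989) = s(23) = 0.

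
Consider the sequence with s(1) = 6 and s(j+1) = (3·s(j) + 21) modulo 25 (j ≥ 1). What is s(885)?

1

s(1) = 6,  s(2) = 14,  s(3) = 13,  s(4) = 10,  s(5) = 1,  s(6) = 24,  s(7) = 18,  s(8) = 0,  s(9) = 21,  s(10) = 9,  s(11) = 23,  s(12) = 15,  s(13) = 16,  s(14) = 19,  s(15) = 3,  s(16) = 5,  s(17) = 11,  s(18) = 4,  s(19) = 8,  s(20) = 20,  s(21) = 6.
The sequence repeats with period 20.
So s(885) = s(1 + ((885-1) mod 20)) = s(5) = 1.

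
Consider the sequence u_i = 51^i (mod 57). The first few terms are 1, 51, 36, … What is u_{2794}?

42

u_0 = 1, u_1 = 51, u_2 = 36, u_3 = 12, u_4 = 42, u_5 = 33, u_6 = 30, u_7 = 48, u_8 = 54, u_9 = 18, u_{10} = 6, u_{11} = 21, u_{12} = 45, u_{13} = 15, u_{14} = 24, u_{15} = 27, u_{16} = 9, u_{17} = 3, u_{18} = 39, u_{19} = 51.
Since u_{19} = u_1 = 51, the sequence is eventually periodic: after a pre-period of length 1 it cycles with period 18.
For i ≥ 1, u_i depends only on (i - 1) mod 18. (2794 - 1) mod 18 = 3, so u_{2794} = u_4 = 42.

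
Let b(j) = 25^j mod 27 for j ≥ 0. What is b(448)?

7

b(0) = 1, b(1) = 25, b(2) = 4, b(3) = 19, b(4) = 16, b(5) = 22, b(6) = 10, b(7) = 7, b(8) = 13, b(9) = 1.
The sequence repeats with period 9.
So b(448) = b(0 + ((448-0) mod 9)) = b(7) = 7.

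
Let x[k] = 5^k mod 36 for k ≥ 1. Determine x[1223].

Computing terms: x[1] = 5,  x[2] = 25,  x[3] = 17,  x[4] = 13,  x[5] = 29,  x[6] = 1,  x[7] = 5.
The sequence repeats with period 6.
So x[1223] = x[1 + ((1223-1) mod 6)] = x[5] = 29.

29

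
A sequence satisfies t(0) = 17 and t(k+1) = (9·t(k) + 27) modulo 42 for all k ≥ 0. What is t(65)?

We have t(0) = 17, t(1) = 12, t(2) = 9, t(3) = 24, t(4) = 33, t(5) = 30, t(6) = 3, t(7) = 12.
Since t(7) = t(1) = 12, the sequence is eventually periodic: after a pre-period of length 1 it cycles with period 6.
For k ≥ 1, t(k) depends only on (k - 1) mod 6. (65 - 1) mod 6 = 4, so t(65) = t(5) = 30.

30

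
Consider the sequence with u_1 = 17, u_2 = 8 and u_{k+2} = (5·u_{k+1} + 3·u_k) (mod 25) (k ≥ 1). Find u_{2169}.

We have u_1 = 17; u_2 = 8; u_3 = 16; u_4 = 4; u_5 = 18; u_6 = 2; u_7 = 14; u_8 = 1; u_9 = 22; u_{10} = 13; u_{11} = 6; u_{12} = 19; u_{13} = 13; u_{14} = 22; u_{15} = 24; u_{16} = 11; u_{17} = 2; u_{18} = 18; u_{19} = 21; u_{20} = 9; u_{21} = 8; u_{22} = 17; u_{23} = 9; u_{24} = 21; u_{25} = 7; u_{26} = 23; u_{27} = 11; u_{28} = 24; u_{29} = 3; u_{30} = 12; u_{31} = 19; u_{32} = 6; u_{33} = 12; u_{34} = 3; u_{35} = 1; u_{36} = 14; u_{37} = 23; u_{38} = 7; u_{39} = 4; u_{40} = 16; u_{41} = 17; u_{42} = 8.
The sequence repeats with period 40.
(2169 - 1) mod 40 = 8, so u_{2169} = u_9 = 22.

22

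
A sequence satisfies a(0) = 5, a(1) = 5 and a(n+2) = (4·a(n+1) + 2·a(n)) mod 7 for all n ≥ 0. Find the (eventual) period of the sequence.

Computing terms: a(0) = 5,  a(1) = 5,  a(2) = 2,  a(3) = 4,  a(4) = 6,  a(5) = 4,  a(6) = 0,  a(7) = 1,  a(8) = 4,  a(9) = 4,  a(10) = 3,  a(11) = 6,  a(12) = 2,  a(13) = 6,  a(14) = 0,  a(15) = 5,  a(16) = 6,  a(17) = 6,  a(18) = 1,  a(19) = 2,  a(20) = 3,  a(21) = 2,  a(22) = 0,  a(23) = 4,  a(24) = 2,  a(25) = 2,  a(26) = 5,  a(27) = 3,  a(28) = 1,  a(29) = 3,  a(30) = 0,  a(31) = 6,  a(32) = 3,  a(33) = 3,  a(34) = 4,  a(35) = 1,  a(36) = 5,  a(37) = 1,  a(38) = 0,  a(39) = 2,  a(40) = 1,  a(41) = 1,  a(42) = 6,  a(43) = 5,  a(44) = 4,  a(45) = 5,  a(46) = 0,  a(47) = 3,  a(48) = 5,  a(49) = 5.
The sequence repeats with period 48.

48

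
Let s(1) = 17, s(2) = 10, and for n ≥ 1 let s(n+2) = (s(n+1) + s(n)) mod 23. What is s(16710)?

9

Listing terms: s(1) = 17; s(2) = 10; s(3) = 4; s(4) = 14; s(5) = 18; s(6) = 9; s(7) = 4; s(8) = 13; s(9) = 17; s(10) = 7; s(11) = 1; s(12) = 8; s(13) = 9; s(14) = 17; s(15) = 3; s(16) = 20; s(17) = 0; s(18) = 20; s(19) = 20; s(20) = 17; s(21) = 14; s(22) = 8; s(23) = 22; s(24) = 7; s(25) = 6; s(26) = 13; s(27) = 19; s(28) = 9; s(29) = 5; s(30) = 14; s(31) = 19; s(32) = 10; s(33) = 6; s(34) = 16; s(35) = 22; s(36) = 15; s(37) = 14; s(38) = 6; s(39) = 20; s(40) = 3; s(41) = 0; s(42) = 3; s(43) = 3; s(44) = 6; s(45) = 9; s(46) = 15; s(47) = 1; s(48) = 16; s(49) = 17; s(50) = 10.
Since (s(49), s(50)) = (s(1), s(2)) = (17, 10) (two consecutive terms determine the rest), the sequence is periodic with period 48.
So s(16710) = s(1 + ((16710-1) mod 48)) = s(6) = 9.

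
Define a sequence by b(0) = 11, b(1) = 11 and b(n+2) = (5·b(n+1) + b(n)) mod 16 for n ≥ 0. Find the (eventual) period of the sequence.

24

b(0) = 11; b(1) = 11; b(2) = 2; b(3) = 5; b(4) = 11; b(5) = 12; b(6) = 7; b(7) = 15; b(8) = 2; b(9) = 9; b(10) = 15; b(11) = 4; b(12) = 3; b(13) = 3; b(14) = 2; b(15) = 13; b(16) = 3; b(17) = 12; b(18) = 15; b(19) = 7; b(20) = 2; b(21) = 1; b(22) = 7; b(23) = 4; b(24) = 11; b(25) = 11.
The sequence repeats with period 24.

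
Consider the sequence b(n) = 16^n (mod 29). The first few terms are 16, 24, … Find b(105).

1

Computing terms: b(1) = 16; b(2) = 24; b(3) = 7; b(4) = 25; b(5) = 23; b(6) = 20; b(7) = 1; b(8) = 16.
The sequence repeats with period 7.
(105 - 1) mod 7 = 6, so b(105) = b(7) = 1.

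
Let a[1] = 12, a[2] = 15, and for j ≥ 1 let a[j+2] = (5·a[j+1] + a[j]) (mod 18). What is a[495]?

Computing terms: a[1] = 12; a[2] = 15; a[3] = 15; a[4] = 0; a[5] = 15; a[6] = 3; a[7] = 12; a[8] = 9; a[9] = 3; a[10] = 6; a[11] = 15; a[12] = 9; a[13] = 6; a[14] = 3; a[15] = 3; a[16] = 0; a[17] = 3; a[18] = 15; a[19] = 6; a[20] = 9; a[21] = 15; a[22] = 12; a[23] = 3; a[24] = 9; a[25] = 12; a[26] = 15.
The sequence repeats with period 24.
So a[495] = a[1 + ((495-1) mod 24)] = a[15] = 3.

3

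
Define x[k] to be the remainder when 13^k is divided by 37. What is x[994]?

3

Computing terms: x[0] = 1; x[1] = 13; x[2] = 21; x[3] = 14; x[4] = 34; x[5] = 35; x[6] = 11; x[7] = 32; x[8] = 9; x[9] = 6; x[10] = 4; x[11] = 15; x[12] = 10; x[13] = 19; x[14] = 25; x[15] = 29; x[16] = 7; x[17] = 17; x[18] = 36; x[19] = 24; x[20] = 16; x[21] = 23; x[22] = 3; x[23] = 2; x[24] = 26; x[25] = 5; x[26] = 28; x[27] = 31; x[28] = 33; x[29] = 22; x[30] = 27; x[31] = 18; x[32] = 12; x[33] = 8; x[34] = 30; x[35] = 20; x[36] = 1.
The sequence repeats with period 36.
So x[994] = x[0 + ((994-0) mod 36)] = x[22] = 3.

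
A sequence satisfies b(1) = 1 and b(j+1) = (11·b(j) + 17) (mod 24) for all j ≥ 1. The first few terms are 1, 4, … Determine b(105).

Computing terms: b(1) = 1; b(2) = 4; b(3) = 13; b(4) = 16; b(5) = 1.
The sequence repeats with period 4.
So b(105) = b(1 + ((105-1) mod 4)) = b(1) = 1.

1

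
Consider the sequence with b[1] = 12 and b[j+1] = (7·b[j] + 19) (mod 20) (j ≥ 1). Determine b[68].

Computing terms: b[1] = 12, b[2] = 3, b[3] = 0, b[4] = 19, b[5] = 12.
Since b[5] = b[1] = 12, the sequence is periodic with period 4.
(68 - 1) mod 4 = 3, so b[68] = b[4] = 19.

19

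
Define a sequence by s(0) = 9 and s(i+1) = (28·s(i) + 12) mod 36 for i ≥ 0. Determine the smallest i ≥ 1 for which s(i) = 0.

Listing terms: s(0) = 9,  s(1) = 12,  s(2) = 24,  s(3) = 0,  s(4) = 12.
Since s(4) = s(1) = 12, the sequence is eventually periodic: after a pre-period of length 1 it cycles with period 3.
The value 0 first appears (with i ≥ 1) at s(3).

3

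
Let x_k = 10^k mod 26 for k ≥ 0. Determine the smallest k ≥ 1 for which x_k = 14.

6

We have x_0 = 1; x_1 = 10; x_2 = 22; x_3 = 12; x_4 = 16; x_5 = 4; x_6 = 14; x_7 = 10.
Since x_7 = x_1 = 10, the sequence is eventually periodic: after a pre-period of length 1 it cycles with period 6.
The value 14 first appears (with k ≥ 1) at x_6.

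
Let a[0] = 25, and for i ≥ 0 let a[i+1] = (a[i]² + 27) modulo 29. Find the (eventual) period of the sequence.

4

We have a[0] = 25; a[1] = 14; a[2] = 20; a[3] = 21; a[4] = 4; a[5] = 14.
Since a[5] = a[1] = 14, the sequence is eventually periodic: after a pre-period of length 1 it cycles with period 4.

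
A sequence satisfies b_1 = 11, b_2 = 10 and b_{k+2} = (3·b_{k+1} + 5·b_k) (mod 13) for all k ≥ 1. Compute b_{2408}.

9

b_1 = 11, b_2 = 10, b_3 = 7, b_4 = 6, b_5 = 1, b_6 = 7, b_7 = 0, b_8 = 9, b_9 = 1, b_{10} = 9, b_{11} = 6, b_{12} = 11, b_{13} = 11, b_{14} = 10.
Since (b_{13}, b_{14}) = (b_1, b_2) = (11, 10) (two consecutive terms determine the rest), the sequence is periodic with period 12.
So b_{2408} = b_{1 + ((2408-1) mod 12)} = b_8 = 9.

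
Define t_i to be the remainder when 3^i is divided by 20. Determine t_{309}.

3

Listing terms: t_0 = 1,  t_1 = 3,  t_2 = 9,  t_3 = 7,  t_4 = 1.
Since t_4 = t_0 = 1, the sequence is periodic with period 4.
So t_{309} = t_{0 + ((309-0) mod 4)} = t_1 = 3.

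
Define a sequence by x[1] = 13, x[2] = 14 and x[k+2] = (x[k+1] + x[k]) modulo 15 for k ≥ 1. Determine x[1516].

We have x[1] = 13,  x[2] = 14,  x[3] = 12,  x[4] = 11,  x[5] = 8,  x[6] = 4,  x[7] = 12,  x[8] = 1,  x[9] = 13,  x[10] = 14.
The sequence repeats with period 8.
So x[1516] = x[1 + ((1516-1) mod 8)] = x[4] = 11.

11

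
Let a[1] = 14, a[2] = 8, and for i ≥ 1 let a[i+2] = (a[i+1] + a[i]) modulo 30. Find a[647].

a[1] = 14; a[2] = 8; a[3] = 22; a[4] = 0; a[5] = 22; a[6] = 22; a[7] = 14; a[8] = 6; a[9] = 20; a[10] = 26; a[11] = 16; a[12] = 12; a[13] = 28; a[14] = 10; a[15] = 8; a[16] = 18; a[17] = 26; a[18] = 14; a[19] = 10; a[20] = 24; a[21] = 4; a[22] = 28; a[23] = 2; a[24] = 0; a[25] = 2; a[26] = 2; a[27] = 4; a[28] = 6; a[29] = 10; a[30] = 16; a[31] = 26; a[32] = 12; a[33] = 8; a[34] = 20; a[35] = 28; a[36] = 18; a[37] = 16; a[38] = 4; a[39] = 20; a[40] = 24; a[41] = 14; a[42] = 8.
The sequence repeats with period 40.
(647 - 1) mod 40 = 6, so a[647] = a[7] = 14.

14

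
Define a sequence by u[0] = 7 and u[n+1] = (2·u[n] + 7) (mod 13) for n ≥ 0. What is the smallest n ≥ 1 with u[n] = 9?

Computing terms: u[0] = 7, u[1] = 8, u[2] = 10, u[3] = 1, u[4] = 9, u[5] = 12, u[6] = 5, u[7] = 4, u[8] = 2, u[9] = 11, u[10] = 3, u[11] = 0, u[12] = 7.
The sequence repeats with period 12.
The value 9 first appears (with n ≥ 1) at u[4].

4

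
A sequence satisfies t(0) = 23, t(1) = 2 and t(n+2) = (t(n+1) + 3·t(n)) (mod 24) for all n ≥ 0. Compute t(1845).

5

t(0) = 23, t(1) = 2, t(2) = 23, t(3) = 5, t(4) = 2, t(5) = 17, t(6) = 23, t(7) = 2.
The sequence repeats with period 6.
(1845 - 0) mod 6 = 3, so t(1845) = t(3) = 5.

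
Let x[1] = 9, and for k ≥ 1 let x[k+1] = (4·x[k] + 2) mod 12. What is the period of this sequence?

We have x[1] = 9; x[2] = 2; x[3] = 10; x[4] = 6; x[5] = 2.
Since x[5] = x[2] = 2, the sequence is eventually periodic: after a pre-period of length 1 it cycles with period 3.

3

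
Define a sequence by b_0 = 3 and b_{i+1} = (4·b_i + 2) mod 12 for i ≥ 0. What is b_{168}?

b_0 = 3; b_1 = 2; b_2 = 10; b_3 = 6; b_4 = 2.
Since b_4 = b_1 = 2, the sequence is eventually periodic: after a pre-period of length 1 it cycles with period 3.
For i ≥ 1, b_i depends only on (i - 1) mod 3. (168 - 1) mod 3 = 2, so b_{168} = b_3 = 6.

6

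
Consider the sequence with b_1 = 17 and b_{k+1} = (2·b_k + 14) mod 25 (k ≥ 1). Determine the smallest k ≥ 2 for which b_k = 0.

Computing terms: b_1 = 17, b_2 = 23, b_3 = 10, b_4 = 9, b_5 = 7, b_6 = 3, b_7 = 20, b_8 = 4, b_9 = 22, b_{10} = 8, b_{11} = 5, b_{12} = 24, b_{13} = 12, b_{14} = 13, b_{15} = 15, b_{16} = 19, b_{17} = 2, b_{18} = 18, b_{19} = 0, b_{20} = 14, b_{21} = 17.
The sequence repeats with period 20.
The value 0 first appears (with k ≥ 2) at b_{19}.

19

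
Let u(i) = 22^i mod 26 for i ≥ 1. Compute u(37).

22

Computing terms: u(1) = 22, u(2) = 16, u(3) = 14, u(4) = 22.
The sequence repeats with period 3.
So u(37) = u(1 + ((37-1) mod 3)) = u(1) = 22.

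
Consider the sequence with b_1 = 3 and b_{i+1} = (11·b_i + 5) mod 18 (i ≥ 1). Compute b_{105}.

We have b_1 = 3; b_2 = 2; b_3 = 9; b_4 = 14; b_5 = 15; b_6 = 8; b_7 = 3.
Since b_7 = b_1 = 3, the sequence is periodic with period 6.
(105 - 1) mod 6 = 2, so b_{105} = b_3 = 9.

9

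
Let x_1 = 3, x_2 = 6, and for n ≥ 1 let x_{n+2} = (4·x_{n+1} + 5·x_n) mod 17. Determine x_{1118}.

Computing terms: x_1 = 3,  x_2 = 6,  x_3 = 5,  x_4 = 16,  x_5 = 4,  x_6 = 11,  x_7 = 13,  x_8 = 5,  x_9 = 0,  x_{10} = 8,  x_{11} = 15,  x_{12} = 15,  x_{13} = 16,  x_{14} = 3,  x_{15} = 7,  x_{16} = 9,  x_{17} = 3,  x_{18} = 6.
The sequence repeats with period 16.
So x_{1118} = x_{1 + ((1118-1) mod 16)} = x_{14} = 3.

3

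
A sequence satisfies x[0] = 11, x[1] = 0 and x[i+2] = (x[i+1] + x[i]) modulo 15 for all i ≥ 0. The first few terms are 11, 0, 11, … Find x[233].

x[0] = 11; x[1] = 0; x[2] = 11; x[3] = 11; x[4] = 7; x[5] = 3; x[6] = 10; x[7] = 13; x[8] = 8; x[9] = 6; x[10] = 14; x[11] = 5; x[12] = 4; x[13] = 9; x[14] = 13; x[15] = 7; x[16] = 5; x[17] = 12; x[18] = 2; x[19] = 14; x[20] = 1; x[21] = 0; x[22] = 1; x[23] = 1; x[24] = 2; x[25] = 3; x[26] = 5; x[27] = 8; x[28] = 13; x[29] = 6; x[30] = 4; x[31] = 10; x[32] = 14; x[33] = 9; x[34] = 8; x[35] = 2; x[36] = 10; x[37] = 12; x[38] = 7; x[39] = 4; x[40] = 11; x[41] = 0.
The sequence repeats with period 40.
So x[233] = x[0 + ((233-0) mod 40)] = x[33] = 9.

9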